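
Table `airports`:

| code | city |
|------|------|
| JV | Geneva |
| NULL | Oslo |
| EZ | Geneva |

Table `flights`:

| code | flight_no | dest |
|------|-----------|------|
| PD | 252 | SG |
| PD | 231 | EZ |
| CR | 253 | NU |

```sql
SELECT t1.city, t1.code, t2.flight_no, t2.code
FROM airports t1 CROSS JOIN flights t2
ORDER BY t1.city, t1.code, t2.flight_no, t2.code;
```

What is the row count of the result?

9

CROSS JOIN pairs every row of `airports` with every row of `flights`: 3 × 3 = 9 rows.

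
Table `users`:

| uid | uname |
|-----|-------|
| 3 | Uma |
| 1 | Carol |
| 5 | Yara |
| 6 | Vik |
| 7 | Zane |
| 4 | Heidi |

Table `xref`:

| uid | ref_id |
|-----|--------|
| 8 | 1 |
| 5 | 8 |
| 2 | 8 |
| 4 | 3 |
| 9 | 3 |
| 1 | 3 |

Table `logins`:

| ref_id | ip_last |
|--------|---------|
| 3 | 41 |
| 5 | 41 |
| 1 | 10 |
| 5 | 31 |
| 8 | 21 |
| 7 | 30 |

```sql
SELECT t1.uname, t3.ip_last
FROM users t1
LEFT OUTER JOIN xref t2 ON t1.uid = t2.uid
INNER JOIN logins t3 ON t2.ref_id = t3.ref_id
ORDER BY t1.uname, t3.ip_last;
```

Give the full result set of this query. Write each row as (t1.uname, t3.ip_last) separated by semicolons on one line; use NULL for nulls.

(Carol, 41); (Heidi, 41); (Yara, 21)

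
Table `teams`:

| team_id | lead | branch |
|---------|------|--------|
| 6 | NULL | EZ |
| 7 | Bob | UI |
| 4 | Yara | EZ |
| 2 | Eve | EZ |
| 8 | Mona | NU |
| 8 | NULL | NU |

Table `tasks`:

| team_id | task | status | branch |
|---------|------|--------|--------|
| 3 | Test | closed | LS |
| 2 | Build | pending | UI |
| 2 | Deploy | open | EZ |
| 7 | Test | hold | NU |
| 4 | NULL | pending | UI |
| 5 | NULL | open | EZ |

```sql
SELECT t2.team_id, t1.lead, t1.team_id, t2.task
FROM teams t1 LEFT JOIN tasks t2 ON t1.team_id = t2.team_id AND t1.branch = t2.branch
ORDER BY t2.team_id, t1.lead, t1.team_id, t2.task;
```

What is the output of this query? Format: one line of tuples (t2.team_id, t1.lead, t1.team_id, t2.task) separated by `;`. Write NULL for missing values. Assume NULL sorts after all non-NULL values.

LEFT JOIN keeps every row from `teams`; unmatched rows get NULL for `tasks`'s columns.
Matching on t1.team_id = t2.team_id AND t1.branch = t2.branch.
- t1 row (team_id=6, branch=EZ): no match → kept, t2 columns NULL.
- t1 row (team_id=7, branch=UI): no match → kept, t2 columns NULL.
- t1 row (team_id=4, branch=EZ): no match → kept, t2 columns NULL.
- t1 row (team_id=2, branch=EZ): matches 1 t2 row(s) → 1 output row(s).
- t1 row (team_id=8, branch=NU): no match → kept, t2 columns NULL.
- t1 row (team_id=8, branch=NU): no match → kept, t2 columns NULL.
After projecting and ordering:
t2.team_id | t1.lead | t1.team_id | t2.task
2 | Eve | 2 | Deploy
NULL | Bob | 7 | NULL
NULL | Mona | 8 | NULL
NULL | Yara | 4 | NULL
NULL | NULL | 6 | NULL
NULL | NULL | 8 | NULL

(2, Eve, 2, Deploy); (NULL, Bob, 7, NULL); (NULL, Mona, 8, NULL); (NULL, Yara, 4, NULL); (NULL, NULL, 6, NULL); (NULL, NULL, 8, NULL)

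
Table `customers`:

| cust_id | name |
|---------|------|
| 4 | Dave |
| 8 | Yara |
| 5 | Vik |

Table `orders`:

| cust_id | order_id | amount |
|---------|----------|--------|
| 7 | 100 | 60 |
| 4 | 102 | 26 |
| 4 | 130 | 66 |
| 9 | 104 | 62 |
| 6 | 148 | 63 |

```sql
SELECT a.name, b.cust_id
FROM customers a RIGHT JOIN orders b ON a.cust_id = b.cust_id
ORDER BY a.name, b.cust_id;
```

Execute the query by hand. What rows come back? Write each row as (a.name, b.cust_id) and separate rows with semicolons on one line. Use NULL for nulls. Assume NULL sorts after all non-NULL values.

RIGHT JOIN keeps every row from `orders`; unmatched rows get NULL for `customers`'s columns.
Matching on a.cust_id = b.cust_id.
- a row (cust_id=4): matches 2 b row(s) → 2 output row(s).
- a row (cust_id=8): no match.
- a row (cust_id=5): no match.
- 3 b row(s) had no a match → kept, a columns NULL.
After projecting and ordering:
a.name | b.cust_id
Dave | 4
Dave | 4
NULL | 6
NULL | 7
NULL | 9

(Dave, 4); (Dave, 4); (NULL, 6); (NULL, 7); (NULL, 9)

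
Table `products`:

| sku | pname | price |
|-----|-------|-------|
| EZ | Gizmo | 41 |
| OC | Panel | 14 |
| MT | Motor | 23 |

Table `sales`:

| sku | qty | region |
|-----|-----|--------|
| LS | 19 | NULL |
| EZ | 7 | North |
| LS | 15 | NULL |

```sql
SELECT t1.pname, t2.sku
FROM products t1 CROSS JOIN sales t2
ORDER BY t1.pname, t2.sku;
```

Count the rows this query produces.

9

CROSS JOIN pairs every row of `products` with every row of `sales`: 3 × 3 = 9 rows.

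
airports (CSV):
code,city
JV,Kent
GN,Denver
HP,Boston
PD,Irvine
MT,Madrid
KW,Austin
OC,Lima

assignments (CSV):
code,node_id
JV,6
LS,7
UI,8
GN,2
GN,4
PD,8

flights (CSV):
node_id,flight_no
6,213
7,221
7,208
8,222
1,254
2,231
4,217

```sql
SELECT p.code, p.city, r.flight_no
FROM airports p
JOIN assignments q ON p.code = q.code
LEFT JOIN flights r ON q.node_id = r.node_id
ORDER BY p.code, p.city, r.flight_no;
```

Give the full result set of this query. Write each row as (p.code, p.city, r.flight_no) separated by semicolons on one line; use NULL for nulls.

(GN, Denver, 217); (GN, Denver, 231); (JV, Kent, 213); (PD, Irvine, 222)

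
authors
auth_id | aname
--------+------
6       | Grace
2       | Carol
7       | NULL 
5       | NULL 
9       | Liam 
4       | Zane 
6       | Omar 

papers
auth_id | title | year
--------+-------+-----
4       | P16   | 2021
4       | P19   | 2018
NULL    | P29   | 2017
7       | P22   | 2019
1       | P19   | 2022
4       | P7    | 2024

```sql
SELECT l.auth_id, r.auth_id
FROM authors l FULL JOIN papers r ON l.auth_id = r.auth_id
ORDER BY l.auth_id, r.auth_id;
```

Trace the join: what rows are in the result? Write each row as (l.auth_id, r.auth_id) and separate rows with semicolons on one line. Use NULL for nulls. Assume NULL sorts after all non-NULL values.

FULL OUTER JOIN keeps every row from both sides; unmatched rows get NULL for the other side's columns.
Matching on l.auth_id = r.auth_id. A NULL in a compared column never satisfies the condition.
- l row (auth_id=6): no match → kept, r columns NULL.
- l row (auth_id=2): no match → kept, r columns NULL.
- l row (auth_id=7): matches 1 r row(s) → 1 output row(s).
- l row (auth_id=5): no match → kept, r columns NULL.
- l row (auth_id=9): no match → kept, r columns NULL.
- l row (auth_id=4): matches 3 r row(s) → 3 output row(s).
- l row (auth_id=6): no match → kept, r columns NULL.
- 2 r row(s) had no l match → kept, l columns NULL.

(2, NULL); (4, 4); (4, 4); (4, 4); (5, NULL); (6, NULL); (6, NULL); (7, 7); (9, NULL); (NULL, 1); (NULL, NULL)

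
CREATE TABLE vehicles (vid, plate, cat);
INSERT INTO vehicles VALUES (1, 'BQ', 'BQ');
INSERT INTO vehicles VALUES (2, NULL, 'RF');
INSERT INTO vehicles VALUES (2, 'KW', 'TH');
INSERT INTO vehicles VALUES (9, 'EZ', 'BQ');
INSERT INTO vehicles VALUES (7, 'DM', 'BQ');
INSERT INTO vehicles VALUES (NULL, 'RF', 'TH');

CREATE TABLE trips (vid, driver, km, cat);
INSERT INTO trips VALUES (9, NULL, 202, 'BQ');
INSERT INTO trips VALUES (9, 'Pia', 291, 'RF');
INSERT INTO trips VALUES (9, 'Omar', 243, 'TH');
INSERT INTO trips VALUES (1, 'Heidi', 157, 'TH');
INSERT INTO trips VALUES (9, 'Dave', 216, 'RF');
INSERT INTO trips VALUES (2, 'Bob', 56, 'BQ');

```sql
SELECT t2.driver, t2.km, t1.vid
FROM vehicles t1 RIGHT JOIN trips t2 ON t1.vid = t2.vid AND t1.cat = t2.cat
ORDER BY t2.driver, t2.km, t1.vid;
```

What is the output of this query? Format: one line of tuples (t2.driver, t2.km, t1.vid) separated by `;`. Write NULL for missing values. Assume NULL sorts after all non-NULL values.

(Bob, 56, NULL); (Dave, 216, NULL); (Heidi, 157, NULL); (Omar, 243, NULL); (Pia, 291, NULL); (NULL, 202, 9)

RIGHT JOIN keeps every row from `trips`; unmatched rows get NULL for `vehicles`'s columns.
Matching on t1.vid = t2.vid AND t1.cat = t2.cat. A NULL in a compared column never satisfies the condition.
- t1 row (vid=1, cat=BQ): no match.
- t1 row (vid=2, cat=RF): no match.
- t1 row (vid=2, cat=TH): no match.
- t1 row (vid=9, cat=BQ): matches 1 t2 row(s) → 1 output row(s).
- t1 row (vid=7, cat=BQ): no match.
- t1 row (vid=NULL, cat=TH): no match.
- plus 5 unmatched t2 row(s), each kept with NULL t1 columns.
After projecting and ordering:
t2.driver | t2.km | t1.vid
Bob | 56 | NULL
Dave | 216 | NULL
Heidi | 157 | NULL
Omar | 243 | NULL
Pia | 291 | NULL
NULL | 202 | 9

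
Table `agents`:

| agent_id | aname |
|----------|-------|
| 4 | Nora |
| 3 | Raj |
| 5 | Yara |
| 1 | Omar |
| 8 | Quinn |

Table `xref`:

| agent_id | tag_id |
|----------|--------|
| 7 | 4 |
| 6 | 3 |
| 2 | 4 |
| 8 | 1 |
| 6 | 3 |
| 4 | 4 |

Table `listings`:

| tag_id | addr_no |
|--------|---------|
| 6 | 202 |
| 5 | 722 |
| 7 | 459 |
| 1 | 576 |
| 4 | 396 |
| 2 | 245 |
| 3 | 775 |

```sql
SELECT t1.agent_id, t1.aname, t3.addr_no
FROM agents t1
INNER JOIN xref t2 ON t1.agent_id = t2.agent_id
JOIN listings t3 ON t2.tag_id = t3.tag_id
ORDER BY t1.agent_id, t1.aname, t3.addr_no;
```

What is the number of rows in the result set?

Evaluate left to right. First `agents t1 INNER JOIN xref t2` on agent_id: 2 row(s).
Then INNER JOIN `listings t3` on tag_id: keep only rows whose t2.tag_id appears in t3.
Result: 2 row(s).

2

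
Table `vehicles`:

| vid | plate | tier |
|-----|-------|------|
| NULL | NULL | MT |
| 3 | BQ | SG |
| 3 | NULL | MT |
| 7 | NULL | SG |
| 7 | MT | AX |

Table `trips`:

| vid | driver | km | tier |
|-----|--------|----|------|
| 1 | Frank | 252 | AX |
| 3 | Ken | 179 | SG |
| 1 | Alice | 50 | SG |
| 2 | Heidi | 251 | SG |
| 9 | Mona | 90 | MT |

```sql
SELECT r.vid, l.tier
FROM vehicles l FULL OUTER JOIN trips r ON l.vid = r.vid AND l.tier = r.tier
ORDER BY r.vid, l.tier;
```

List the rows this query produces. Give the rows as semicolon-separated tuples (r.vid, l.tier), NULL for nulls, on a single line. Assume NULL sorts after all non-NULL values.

(1, NULL); (1, NULL); (2, NULL); (3, SG); (9, NULL); (NULL, AX); (NULL, MT); (NULL, MT); (NULL, SG)

FULL OUTER JOIN keeps every row from both sides; unmatched rows get NULL for the other side's columns.
Matching on l.vid = r.vid AND l.tier = r.tier. A NULL in a compared column never satisfies the condition.
- l row (vid=NULL, tier=MT): no match → kept, r columns NULL.
- l row (vid=3, tier=SG): matches 1 r row(s) → 1 output row(s).
- l row (vid=3, tier=MT): no match → kept, r columns NULL.
- l row (vid=7, tier=SG): no match → kept, r columns NULL.
- l row (vid=7, tier=AX): no match → kept, r columns NULL.
- 4 row(s) from r found no l partner → padded with NULL.
After projecting and ordering:
r.vid | l.tier
1 | NULL
1 | NULL
2 | NULL
3 | SG
9 | NULL
NULL | AX
NULL | MT
NULL | MT
NULL | SG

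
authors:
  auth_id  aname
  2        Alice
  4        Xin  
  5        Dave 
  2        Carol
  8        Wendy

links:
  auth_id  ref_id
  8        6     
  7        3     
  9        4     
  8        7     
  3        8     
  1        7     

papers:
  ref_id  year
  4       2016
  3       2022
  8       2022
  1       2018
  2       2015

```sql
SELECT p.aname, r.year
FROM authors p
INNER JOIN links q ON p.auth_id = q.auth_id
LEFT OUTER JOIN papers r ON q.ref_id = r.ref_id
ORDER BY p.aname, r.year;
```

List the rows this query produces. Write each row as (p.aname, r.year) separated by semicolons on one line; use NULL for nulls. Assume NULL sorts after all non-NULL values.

Evaluate left to right. First `authors p INNER JOIN links q` on auth_id: 2 row(s).
Then LEFT JOIN `papers r` on ref_id: each of those 2 rows is kept; rows whose q.ref_id has no match in r get NULL for r's columns.

(Wendy, NULL); (Wendy, NULL)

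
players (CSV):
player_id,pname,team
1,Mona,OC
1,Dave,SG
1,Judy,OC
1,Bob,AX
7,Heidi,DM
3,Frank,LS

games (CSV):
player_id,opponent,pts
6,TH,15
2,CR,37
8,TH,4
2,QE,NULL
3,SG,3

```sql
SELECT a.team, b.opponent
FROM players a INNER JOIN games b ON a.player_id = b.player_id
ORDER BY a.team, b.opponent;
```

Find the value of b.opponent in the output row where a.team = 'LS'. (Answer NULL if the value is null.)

INNER JOIN keeps only pairs where the ON condition holds.
Matching on a.player_id = b.player_id.
Matched pairs: 1.

SG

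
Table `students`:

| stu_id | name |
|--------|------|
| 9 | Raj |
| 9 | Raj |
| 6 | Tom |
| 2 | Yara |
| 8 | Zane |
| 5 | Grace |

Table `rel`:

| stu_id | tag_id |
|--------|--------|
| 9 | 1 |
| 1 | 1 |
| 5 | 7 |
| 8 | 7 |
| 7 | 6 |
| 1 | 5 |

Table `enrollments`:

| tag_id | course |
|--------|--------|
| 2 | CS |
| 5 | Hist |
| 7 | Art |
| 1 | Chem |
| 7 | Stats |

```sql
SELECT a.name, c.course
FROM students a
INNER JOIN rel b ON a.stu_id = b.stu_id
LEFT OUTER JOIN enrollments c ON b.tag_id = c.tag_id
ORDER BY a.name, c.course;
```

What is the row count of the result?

6

Joins associate left-to-right: students INNER JOIN rel on stu_id gives 4 intermediate row(s).
Then LEFT JOIN `enrollments c` on tag_id: each of those 4 rows is kept; rows whose b.tag_id has no match in c get NULL for c's columns.
Result: 6 row(s).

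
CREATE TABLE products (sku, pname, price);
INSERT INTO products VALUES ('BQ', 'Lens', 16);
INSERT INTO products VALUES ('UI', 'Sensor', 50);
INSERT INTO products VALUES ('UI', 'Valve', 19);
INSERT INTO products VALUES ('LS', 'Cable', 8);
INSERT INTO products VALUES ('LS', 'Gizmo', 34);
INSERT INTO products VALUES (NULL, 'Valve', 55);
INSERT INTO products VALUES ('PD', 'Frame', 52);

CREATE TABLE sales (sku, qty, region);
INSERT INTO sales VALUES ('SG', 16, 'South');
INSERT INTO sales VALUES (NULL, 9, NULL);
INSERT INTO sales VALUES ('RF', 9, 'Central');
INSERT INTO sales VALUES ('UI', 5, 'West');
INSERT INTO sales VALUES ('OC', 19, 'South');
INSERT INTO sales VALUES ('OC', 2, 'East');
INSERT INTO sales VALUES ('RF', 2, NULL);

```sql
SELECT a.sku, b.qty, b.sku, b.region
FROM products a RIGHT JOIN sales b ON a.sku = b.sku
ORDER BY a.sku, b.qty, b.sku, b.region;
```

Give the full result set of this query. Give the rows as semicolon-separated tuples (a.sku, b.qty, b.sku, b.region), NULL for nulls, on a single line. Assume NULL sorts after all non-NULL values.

(UI, 5, UI, West); (UI, 5, UI, West); (NULL, 2, OC, East); (NULL, 2, RF, NULL); (NULL, 9, RF, Central); (NULL, 9, NULL, NULL); (NULL, 16, SG, South); (NULL, 19, OC, South)

RIGHT JOIN keeps every row from `sales`; unmatched rows get NULL for `products`'s columns.
Matching on a.sku = b.sku. A NULL in a compared column never satisfies the condition.
- a row (sku=BQ): no match.
- a row (sku=UI): matches 1 b row(s) → 1 output row(s).
- a row (sku=UI): matches 1 b row(s) → 1 output row(s).
- a row (sku=LS): no match.
- a row (sku=LS): no match.
- a row (sku=NULL): no match.
- a row (sku=PD): no match.
- 6 b row(s) had no a match → kept, a columns NULL.
After projecting and ordering:
a.sku | b.qty | b.sku | b.region
UI | 5 | UI | West
UI | 5 | UI | West
NULL | 2 | OC | East
NULL | 2 | RF | NULL
NULL | 9 | RF | Central
NULL | 9 | NULL | NULL
NULL | 16 | SG | South
NULL | 19 | OC | South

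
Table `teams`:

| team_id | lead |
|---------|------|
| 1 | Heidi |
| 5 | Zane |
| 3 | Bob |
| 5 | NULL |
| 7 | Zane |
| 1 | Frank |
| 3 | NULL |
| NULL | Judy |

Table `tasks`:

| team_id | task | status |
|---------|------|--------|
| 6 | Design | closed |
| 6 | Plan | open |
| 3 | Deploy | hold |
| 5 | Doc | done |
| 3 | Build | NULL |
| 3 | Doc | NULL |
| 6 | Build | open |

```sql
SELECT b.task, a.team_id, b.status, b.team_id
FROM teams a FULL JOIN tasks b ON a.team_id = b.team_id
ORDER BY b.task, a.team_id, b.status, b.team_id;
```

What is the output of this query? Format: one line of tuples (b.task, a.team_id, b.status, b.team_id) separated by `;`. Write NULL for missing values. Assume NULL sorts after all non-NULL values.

(Build, 3, NULL, 3); (Build, 3, NULL, 3); (Build, NULL, open, 6); (Deploy, 3, hold, 3); (Deploy, 3, hold, 3); (Design, NULL, closed, 6); (Doc, 3, NULL, 3); (Doc, 3, NULL, 3); (Doc, 5, done, 5); (Doc, 5, done, 5); (Plan, NULL, open, 6); (NULL, 1, NULL, NULL); (NULL, 1, NULL, NULL); (NULL, 7, NULL, NULL); (NULL, NULL, NULL, NULL)

FULL OUTER JOIN keeps every row from both sides; unmatched rows get NULL for the other side's columns.
Matching on a.team_id = b.team_id. A NULL in a compared column never satisfies the condition.
- a[0] team_id=1 → no match; kept with NULLs on the b side.
- a[1] team_id=5 → 1 match(es) in b → 1 row(s).
- a[2] team_id=3 → 3 match(es) in b → 3 row(s).
- a[3] team_id=5 → 1 match(es) in b → 1 row(s).
- a[4] team_id=7 → no match; kept with NULLs on the b side.
- a[5] team_id=1 → no match; kept with NULLs on the b side.
- a[6] team_id=3 → 3 match(es) in b → 3 row(s).
- a[7] team_id=NULL → no match; kept with NULLs on the b side.
- 3 b row(s) had no a match → kept, a columns NULL.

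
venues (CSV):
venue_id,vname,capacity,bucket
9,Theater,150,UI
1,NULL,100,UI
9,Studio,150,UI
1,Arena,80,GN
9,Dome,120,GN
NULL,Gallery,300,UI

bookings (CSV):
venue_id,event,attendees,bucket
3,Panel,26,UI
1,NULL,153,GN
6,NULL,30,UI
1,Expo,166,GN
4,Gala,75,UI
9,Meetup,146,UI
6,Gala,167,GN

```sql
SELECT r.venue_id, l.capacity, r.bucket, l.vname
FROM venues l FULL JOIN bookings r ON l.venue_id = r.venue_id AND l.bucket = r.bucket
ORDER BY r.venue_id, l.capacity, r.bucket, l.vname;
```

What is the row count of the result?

11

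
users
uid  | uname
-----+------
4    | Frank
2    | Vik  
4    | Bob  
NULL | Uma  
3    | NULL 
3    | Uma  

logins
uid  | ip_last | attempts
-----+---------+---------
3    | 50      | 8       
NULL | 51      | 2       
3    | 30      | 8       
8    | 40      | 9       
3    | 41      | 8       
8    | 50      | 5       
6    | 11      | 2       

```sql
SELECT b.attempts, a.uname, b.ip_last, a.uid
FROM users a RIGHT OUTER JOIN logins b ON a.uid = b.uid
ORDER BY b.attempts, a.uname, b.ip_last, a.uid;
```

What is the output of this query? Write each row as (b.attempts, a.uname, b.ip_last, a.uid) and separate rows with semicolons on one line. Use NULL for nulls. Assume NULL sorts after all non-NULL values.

(2, NULL, 11, NULL); (2, NULL, 51, NULL); (5, NULL, 50, NULL); (8, Uma, 30, 3); (8, Uma, 41, 3); (8, Uma, 50, 3); (8, NULL, 30, 3); (8, NULL, 41, 3); (8, NULL, 50, 3); (9, NULL, 40, NULL)

RIGHT JOIN keeps every row from `logins`; unmatched rows get NULL for `users`'s columns.
Matching on a.uid = b.uid. A NULL in a compared column never satisfies the condition.
- uid=4: no matching b row.
- uid=2: no matching b row.
- uid=4: no matching b row.
- uid=NULL: no matching b row.
- uid=3: 3 matching b row(s), so 3 row(s) emitted.
- uid=3: 3 matching b row(s), so 3 row(s) emitted.
- plus 4 unmatched b row(s), each kept with NULL a columns.
After projecting and ordering:
b.attempts | a.uname | b.ip_last | a.uid
2 | NULL | 11 | NULL
2 | NULL | 51 | NULL
5 | NULL | 50 | NULL
8 | Uma | 30 | 3
8 | Uma | 41 | 3
8 | Uma | 50 | 3
8 | NULL | 30 | 3
8 | NULL | 41 | 3
8 | NULL | 50 | 3
9 | NULL | 40 | NULL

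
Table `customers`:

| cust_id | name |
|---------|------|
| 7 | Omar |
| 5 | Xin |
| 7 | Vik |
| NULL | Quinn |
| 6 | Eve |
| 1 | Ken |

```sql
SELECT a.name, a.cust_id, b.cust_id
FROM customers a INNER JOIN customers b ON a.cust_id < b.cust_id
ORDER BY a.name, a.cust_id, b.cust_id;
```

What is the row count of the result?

9

INNER JOIN keeps only pairs where the ON condition holds.
Matching on a.cust_id < b.cust_id. A NULL in a compared column never satisfies the condition.
- cust_id=7: no matching b row, dropped.
- cust_id=5: 3 matching b row(s), so 3 row(s) emitted.
- cust_id=7: no matching b row, dropped.
- cust_id=NULL: no matching b row, dropped.
- cust_id=6: 2 matching b row(s), so 2 row(s) emitted.
- cust_id=1: 4 matching b row(s), so 4 row(s) emitted.
Total: 9 rows.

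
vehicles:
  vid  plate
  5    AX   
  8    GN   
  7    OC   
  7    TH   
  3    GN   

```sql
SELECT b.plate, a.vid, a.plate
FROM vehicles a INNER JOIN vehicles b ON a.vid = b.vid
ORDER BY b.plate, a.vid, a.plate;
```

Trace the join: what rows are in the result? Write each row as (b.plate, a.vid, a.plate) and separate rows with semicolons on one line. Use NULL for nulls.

INNER JOIN keeps only pairs where the ON condition holds.
Matching on a.vid = b.vid.
- vid=5: 1 matching b row(s), so 1 row(s) emitted.
- vid=8: 1 matching b row(s), so 1 row(s) emitted.
- vid=7: 2 matching b row(s), so 2 row(s) emitted.
- vid=7: 2 matching b row(s), so 2 row(s) emitted.
- vid=3: 1 matching b row(s), so 1 row(s) emitted.
After projecting and ordering:
b.plate | a.vid | a.plate
AX | 5 | AX
GN | 3 | GN
GN | 8 | GN
OC | 7 | OC
OC | 7 | TH
TH | 7 | OC
TH | 7 | TH

(AX, 5, AX); (GN, 3, GN); (GN, 8, GN); (OC, 7, OC); (OC, 7, TH); (TH, 7, OC); (TH, 7, TH)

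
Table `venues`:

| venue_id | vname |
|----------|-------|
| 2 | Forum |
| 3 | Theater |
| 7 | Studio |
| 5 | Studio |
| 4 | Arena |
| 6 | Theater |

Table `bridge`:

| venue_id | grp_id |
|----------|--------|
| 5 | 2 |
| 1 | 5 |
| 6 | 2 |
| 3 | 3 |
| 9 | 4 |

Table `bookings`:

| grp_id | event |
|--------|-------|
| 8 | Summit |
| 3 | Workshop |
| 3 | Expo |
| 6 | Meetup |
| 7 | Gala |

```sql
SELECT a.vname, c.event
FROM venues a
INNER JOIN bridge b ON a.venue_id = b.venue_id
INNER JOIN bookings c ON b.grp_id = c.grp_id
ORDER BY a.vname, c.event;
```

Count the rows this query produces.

Joins associate left-to-right: venues INNER JOIN bridge on venue_id gives 3 intermediate row(s).
Then INNER JOIN `bookings c` on grp_id: keep only rows whose b.grp_id appears in c.
Result: 2 row(s).

2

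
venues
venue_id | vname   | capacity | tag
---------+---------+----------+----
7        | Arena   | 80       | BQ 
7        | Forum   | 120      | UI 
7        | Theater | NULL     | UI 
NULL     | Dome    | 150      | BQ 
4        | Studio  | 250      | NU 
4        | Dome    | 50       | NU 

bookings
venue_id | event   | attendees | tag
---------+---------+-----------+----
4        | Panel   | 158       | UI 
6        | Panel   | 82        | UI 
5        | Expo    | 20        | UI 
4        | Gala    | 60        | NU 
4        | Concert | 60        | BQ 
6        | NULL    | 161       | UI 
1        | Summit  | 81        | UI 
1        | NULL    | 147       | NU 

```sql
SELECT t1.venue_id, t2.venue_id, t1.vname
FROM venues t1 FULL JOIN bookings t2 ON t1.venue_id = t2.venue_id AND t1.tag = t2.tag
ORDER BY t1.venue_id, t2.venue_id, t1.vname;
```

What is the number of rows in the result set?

13

FULL OUTER JOIN keeps every row from both sides; unmatched rows get NULL for the other side's columns.
Matching on t1.venue_id = t2.venue_id AND t1.tag = t2.tag. A NULL in a compared column never satisfies the condition.
- t1 (venue_id=7, tag=BQ) has no partner → padded with NULL.
- t1 (venue_id=7, tag=UI) has no partner → padded with NULL.
- t1 (venue_id=7, tag=UI) has no partner → padded with NULL.
- t1 (venue_id=NULL, tag=BQ) has no partner → padded with NULL.
- t1 (venue_id=4, tag=NU) pairs with 1 row(s) of t2.
- t1 (venue_id=4, tag=NU) pairs with 1 row(s) of t2.
- 7 t2 row(s) had no t1 match → kept, t1 columns NULL.
Total: 2 matched + 11 padded = 13 rows.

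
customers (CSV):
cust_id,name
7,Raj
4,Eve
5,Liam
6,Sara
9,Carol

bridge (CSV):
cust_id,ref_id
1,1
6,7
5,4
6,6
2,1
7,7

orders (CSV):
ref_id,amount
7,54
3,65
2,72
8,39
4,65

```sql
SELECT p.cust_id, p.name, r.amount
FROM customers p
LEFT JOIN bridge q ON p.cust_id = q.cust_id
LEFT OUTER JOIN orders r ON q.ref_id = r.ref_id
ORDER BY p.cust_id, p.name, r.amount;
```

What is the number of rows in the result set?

Joins associate left-to-right: customers LEFT JOIN bridge on cust_id gives 6 intermediate row(s).
Then LEFT JOIN `orders r` on ref_id: each of those 6 rows is kept; rows whose q.ref_id has no match in r get NULL for r's columns.
Result: 6 row(s).

6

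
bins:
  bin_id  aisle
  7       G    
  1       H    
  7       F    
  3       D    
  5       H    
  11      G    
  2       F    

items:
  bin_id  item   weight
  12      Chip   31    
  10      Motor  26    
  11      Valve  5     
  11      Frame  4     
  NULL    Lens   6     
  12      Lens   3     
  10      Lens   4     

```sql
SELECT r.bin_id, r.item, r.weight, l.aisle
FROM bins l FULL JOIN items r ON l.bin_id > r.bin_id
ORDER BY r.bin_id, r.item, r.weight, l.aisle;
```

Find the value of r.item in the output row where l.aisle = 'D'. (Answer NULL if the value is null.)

FULL OUTER JOIN keeps every row from both sides; unmatched rows get NULL for the other side's columns.
Matching on l.bin_id > r.bin_id. A NULL in a compared column never satisfies the condition.
Matched pairs: 2; unmatched l rows kept: 6; unmatched r rows kept: 5.

NULL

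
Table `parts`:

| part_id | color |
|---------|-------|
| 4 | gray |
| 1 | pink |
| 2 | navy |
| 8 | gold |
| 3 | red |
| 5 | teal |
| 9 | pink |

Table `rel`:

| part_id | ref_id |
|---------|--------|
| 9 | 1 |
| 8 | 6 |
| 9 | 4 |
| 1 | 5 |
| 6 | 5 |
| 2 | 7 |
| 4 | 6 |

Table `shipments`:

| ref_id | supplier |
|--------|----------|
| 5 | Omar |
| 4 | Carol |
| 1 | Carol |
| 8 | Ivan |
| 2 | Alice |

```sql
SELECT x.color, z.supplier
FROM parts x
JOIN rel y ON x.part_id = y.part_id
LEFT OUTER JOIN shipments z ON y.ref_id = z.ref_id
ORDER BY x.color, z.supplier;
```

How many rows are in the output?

Evaluate left to right. First `parts x INNER JOIN rel y` on part_id: 6 row(s).
Then LEFT JOIN `shipments z` on ref_id: each of those 6 rows is kept; rows whose y.ref_id has no match in z get NULL for z's columns.
Result: 6 row(s).

6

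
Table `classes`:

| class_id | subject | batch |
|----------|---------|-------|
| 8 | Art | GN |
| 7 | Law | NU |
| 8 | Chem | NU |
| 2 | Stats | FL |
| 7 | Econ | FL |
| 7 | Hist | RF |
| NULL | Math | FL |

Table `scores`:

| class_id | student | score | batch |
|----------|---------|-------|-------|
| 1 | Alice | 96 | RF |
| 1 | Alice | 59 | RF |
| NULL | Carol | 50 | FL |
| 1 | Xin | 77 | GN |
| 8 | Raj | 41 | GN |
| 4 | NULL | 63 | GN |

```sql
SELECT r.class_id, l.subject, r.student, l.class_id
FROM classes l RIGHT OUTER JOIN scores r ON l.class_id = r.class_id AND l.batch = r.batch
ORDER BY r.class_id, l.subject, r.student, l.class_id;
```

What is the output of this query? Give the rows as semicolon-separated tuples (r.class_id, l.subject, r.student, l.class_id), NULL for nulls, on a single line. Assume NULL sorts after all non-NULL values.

(1, NULL, Alice, NULL); (1, NULL, Alice, NULL); (1, NULL, Xin, NULL); (4, NULL, NULL, NULL); (8, Art, Raj, 8); (NULL, NULL, Carol, NULL)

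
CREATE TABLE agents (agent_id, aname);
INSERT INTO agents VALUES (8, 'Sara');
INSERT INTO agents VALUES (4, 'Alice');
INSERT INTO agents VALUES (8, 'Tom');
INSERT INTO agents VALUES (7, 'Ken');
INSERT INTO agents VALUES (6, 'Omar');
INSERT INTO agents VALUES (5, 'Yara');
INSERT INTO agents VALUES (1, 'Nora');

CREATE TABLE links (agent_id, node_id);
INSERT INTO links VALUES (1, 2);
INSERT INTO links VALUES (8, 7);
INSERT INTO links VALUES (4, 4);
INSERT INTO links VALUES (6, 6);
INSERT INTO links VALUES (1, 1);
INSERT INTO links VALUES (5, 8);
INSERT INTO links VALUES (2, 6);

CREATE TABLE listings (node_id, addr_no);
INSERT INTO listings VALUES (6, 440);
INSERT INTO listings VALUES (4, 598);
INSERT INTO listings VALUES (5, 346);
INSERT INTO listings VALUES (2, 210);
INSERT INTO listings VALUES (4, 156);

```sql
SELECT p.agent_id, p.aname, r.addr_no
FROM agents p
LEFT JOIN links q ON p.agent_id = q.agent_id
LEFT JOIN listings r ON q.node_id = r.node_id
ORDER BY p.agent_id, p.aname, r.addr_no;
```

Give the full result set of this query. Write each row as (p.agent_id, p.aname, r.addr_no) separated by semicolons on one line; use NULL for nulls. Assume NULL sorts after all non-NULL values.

(1, Nora, 210); (1, Nora, NULL); (4, Alice, 156); (4, Alice, 598); (5, Yara, NULL); (6, Omar, 440); (7, Ken, NULL); (8, Sara, NULL); (8, Tom, NULL)

Step 1 — p LEFT JOIN q on agent_id → 8 row(s).
Then LEFT JOIN `listings r` on node_id: each of those 8 rows is kept; rows whose q.node_id has no match in r get NULL for r's columns.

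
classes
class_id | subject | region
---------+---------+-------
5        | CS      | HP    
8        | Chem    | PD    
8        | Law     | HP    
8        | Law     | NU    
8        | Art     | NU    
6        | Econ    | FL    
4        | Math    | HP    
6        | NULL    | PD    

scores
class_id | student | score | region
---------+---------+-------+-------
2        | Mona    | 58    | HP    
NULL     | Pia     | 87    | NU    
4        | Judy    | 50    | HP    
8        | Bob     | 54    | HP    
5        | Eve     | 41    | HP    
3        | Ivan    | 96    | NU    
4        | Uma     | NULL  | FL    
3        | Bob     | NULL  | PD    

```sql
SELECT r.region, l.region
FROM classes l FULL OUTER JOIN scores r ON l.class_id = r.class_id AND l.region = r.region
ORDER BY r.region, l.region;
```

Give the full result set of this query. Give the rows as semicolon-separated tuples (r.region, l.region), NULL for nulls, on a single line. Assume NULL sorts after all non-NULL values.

(FL, NULL); (HP, HP); (HP, HP); (HP, HP); (HP, NULL); (NU, NULL); (NU, NULL); (PD, NULL); (NULL, FL); (NULL, NU); (NULL, NU); (NULL, PD); (NULL, PD)

FULL OUTER JOIN keeps every row from both sides; unmatched rows get NULL for the other side's columns.
Matching on l.class_id = r.class_id AND l.region = r.region. A NULL in a compared column never satisfies the condition.
Matched pairs: 3; unmatched l rows kept: 5; unmatched r rows kept: 5.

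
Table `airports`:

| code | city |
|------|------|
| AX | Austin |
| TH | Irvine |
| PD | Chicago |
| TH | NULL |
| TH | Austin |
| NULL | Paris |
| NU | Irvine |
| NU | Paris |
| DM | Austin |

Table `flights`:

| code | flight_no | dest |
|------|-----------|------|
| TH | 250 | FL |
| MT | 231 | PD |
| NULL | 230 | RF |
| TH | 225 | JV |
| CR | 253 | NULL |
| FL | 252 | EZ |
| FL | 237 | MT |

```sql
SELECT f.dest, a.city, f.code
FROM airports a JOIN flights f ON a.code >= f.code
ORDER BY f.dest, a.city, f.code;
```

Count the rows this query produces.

INNER JOIN keeps only pairs where the ON condition holds.
Matching on a.code >= f.code. A NULL in a compared column never satisfies the condition.
- a (code=AX) has no partner → excluded.
- a (code=TH) pairs with 6 row(s) of f.
- a (code=PD) pairs with 4 row(s) of f.
- a (code=TH) pairs with 6 row(s) of f.
- a (code=TH) pairs with 6 row(s) of f.
- a (code=NULL) has no partner → excluded.
- a (code=NU) pairs with 4 row(s) of f.
- a (code=NU) pairs with 4 row(s) of f.
- a (code=DM) pairs with 1 row(s) of f.
Total: 31 rows.

31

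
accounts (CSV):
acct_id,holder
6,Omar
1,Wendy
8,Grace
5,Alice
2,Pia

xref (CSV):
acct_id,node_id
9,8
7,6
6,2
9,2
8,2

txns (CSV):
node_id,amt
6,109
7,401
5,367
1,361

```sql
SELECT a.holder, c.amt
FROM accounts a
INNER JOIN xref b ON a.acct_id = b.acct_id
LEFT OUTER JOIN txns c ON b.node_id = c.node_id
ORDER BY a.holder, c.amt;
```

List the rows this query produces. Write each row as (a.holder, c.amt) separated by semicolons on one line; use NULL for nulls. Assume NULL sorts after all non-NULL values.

Step 1 — a INNER JOIN b on acct_id → 2 row(s).
Then LEFT JOIN `txns c` on node_id: each of those 2 rows is kept; rows whose b.node_id has no match in c get NULL for c's columns.

(Grace, NULL); (Omar, NULL)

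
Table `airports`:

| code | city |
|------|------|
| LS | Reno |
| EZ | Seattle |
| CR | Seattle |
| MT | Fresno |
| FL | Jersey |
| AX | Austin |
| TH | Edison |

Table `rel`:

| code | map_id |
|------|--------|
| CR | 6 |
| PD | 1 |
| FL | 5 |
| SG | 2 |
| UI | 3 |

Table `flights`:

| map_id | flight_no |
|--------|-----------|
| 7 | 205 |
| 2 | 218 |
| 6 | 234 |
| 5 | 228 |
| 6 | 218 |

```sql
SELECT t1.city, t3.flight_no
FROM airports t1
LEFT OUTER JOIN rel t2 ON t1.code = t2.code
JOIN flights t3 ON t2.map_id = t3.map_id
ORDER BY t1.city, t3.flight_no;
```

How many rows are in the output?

3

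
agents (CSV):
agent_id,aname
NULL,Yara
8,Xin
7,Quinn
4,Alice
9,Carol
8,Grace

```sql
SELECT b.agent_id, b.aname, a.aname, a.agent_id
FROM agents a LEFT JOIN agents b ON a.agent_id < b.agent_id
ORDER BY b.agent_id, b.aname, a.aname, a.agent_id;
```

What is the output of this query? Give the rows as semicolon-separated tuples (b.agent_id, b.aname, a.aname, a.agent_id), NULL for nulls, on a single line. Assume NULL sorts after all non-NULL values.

(7, Quinn, Alice, 4); (8, Grace, Alice, 4); (8, Grace, Quinn, 7); (8, Xin, Alice, 4); (8, Xin, Quinn, 7); (9, Carol, Alice, 4); (9, Carol, Grace, 8); (9, Carol, Quinn, 7); (9, Carol, Xin, 8); (NULL, NULL, Carol, 9); (NULL, NULL, Yara, NULL)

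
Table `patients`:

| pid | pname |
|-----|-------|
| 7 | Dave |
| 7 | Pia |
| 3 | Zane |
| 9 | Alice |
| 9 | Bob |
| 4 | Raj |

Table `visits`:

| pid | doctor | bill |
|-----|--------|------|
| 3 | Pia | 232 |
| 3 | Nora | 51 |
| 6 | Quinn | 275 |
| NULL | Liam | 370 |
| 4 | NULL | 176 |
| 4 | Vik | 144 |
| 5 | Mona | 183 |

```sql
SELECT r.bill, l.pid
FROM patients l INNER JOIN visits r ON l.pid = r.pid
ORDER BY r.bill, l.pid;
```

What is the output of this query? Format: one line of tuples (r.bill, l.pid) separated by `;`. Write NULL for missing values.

INNER JOIN keeps only pairs where the ON condition holds.
Matching on l.pid = r.pid. A NULL in a compared column never satisfies the condition.
Matched pairs: 4.

(51, 3); (144, 4); (176, 4); (232, 3)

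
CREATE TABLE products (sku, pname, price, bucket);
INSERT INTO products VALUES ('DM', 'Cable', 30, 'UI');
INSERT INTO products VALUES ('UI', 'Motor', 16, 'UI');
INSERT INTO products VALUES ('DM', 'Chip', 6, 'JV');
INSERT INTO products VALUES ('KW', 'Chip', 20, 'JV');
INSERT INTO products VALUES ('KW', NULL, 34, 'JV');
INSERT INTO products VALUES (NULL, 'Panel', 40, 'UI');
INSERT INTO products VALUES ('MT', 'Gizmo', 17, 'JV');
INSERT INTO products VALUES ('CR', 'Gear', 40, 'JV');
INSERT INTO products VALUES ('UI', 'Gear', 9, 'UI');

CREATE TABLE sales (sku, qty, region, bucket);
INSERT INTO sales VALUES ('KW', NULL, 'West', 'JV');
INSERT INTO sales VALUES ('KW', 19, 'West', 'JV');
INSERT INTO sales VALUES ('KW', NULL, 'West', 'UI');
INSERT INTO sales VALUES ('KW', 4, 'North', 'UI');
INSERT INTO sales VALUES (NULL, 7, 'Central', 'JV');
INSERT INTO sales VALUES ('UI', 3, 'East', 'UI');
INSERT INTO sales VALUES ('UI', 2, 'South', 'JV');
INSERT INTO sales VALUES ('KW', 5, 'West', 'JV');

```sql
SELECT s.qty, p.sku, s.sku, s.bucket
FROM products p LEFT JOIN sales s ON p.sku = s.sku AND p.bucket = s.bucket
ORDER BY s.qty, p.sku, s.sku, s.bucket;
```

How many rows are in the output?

13

LEFT JOIN keeps every row from `products`; unmatched rows get NULL for `sales`'s columns.
Matching on p.sku = s.sku AND p.bucket = s.bucket. A NULL in a compared column never satisfies the condition.
- sku=DM, bucket=UI: no s row matches, row kept with s columns NULL.
- sku=UI, bucket=UI: 1 matching s row(s), so 1 row(s) emitted.
- sku=DM, bucket=JV: no s row matches, row kept with s columns NULL.
- sku=KW, bucket=JV: 3 matching s row(s), so 3 row(s) emitted.
- sku=KW, bucket=JV: 3 matching s row(s), so 3 row(s) emitted.
- sku=NULL, bucket=UI: no s row matches, row kept with s columns NULL.
- sku=MT, bucket=JV: no s row matches, row kept with s columns NULL.
- sku=CR, bucket=JV: no s row matches, row kept with s columns NULL.
- sku=UI, bucket=UI: 1 matching s row(s), so 1 row(s) emitted.
Total: 8 matched + 5 padded = 13 rows.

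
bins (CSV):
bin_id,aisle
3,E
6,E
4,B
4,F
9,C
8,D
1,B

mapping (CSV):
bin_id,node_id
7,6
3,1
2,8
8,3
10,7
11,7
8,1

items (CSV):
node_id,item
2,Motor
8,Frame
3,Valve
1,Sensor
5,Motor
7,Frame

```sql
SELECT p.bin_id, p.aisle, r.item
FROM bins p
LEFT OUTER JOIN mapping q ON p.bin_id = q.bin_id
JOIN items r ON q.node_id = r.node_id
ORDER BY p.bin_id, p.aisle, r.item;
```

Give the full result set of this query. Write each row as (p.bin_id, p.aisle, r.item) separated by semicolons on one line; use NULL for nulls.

Evaluate left to right. First `bins p LEFT JOIN mapping q` on bin_id: 8 row(s).
Then INNER JOIN `items r` on node_id: keep only rows whose q.node_id appears in r.

(3, E, Sensor); (8, D, Sensor); (8, D, Valve)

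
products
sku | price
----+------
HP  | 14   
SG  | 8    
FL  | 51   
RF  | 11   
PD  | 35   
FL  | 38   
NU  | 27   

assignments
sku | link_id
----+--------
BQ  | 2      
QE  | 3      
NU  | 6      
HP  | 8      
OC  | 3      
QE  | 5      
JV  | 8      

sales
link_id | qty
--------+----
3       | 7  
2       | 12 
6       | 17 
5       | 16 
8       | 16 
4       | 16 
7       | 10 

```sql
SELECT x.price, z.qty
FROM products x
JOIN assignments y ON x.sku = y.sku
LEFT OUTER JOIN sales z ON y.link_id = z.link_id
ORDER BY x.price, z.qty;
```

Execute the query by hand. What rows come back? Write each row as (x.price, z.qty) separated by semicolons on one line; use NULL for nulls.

(14, 16); (27, 17)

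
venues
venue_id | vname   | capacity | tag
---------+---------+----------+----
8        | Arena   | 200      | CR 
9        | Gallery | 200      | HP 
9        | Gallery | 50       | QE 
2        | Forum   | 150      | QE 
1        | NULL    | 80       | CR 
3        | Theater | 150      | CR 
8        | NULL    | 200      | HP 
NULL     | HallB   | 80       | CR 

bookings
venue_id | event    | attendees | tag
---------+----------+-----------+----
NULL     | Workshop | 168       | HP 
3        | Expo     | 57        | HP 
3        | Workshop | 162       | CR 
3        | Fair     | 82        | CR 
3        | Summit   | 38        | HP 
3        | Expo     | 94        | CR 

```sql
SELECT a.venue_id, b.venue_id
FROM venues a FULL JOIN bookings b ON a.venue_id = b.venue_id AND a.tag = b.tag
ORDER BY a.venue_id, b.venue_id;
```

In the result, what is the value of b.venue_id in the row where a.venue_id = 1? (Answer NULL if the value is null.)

FULL OUTER JOIN keeps every row from both sides; unmatched rows get NULL for the other side's columns.
Matching on a.venue_id = b.venue_id AND a.tag = b.tag. A NULL in a compared column never satisfies the condition.
- a[0] venue_id=8, tag=CR → no match; kept with NULLs on the b side.
- a[1] venue_id=9, tag=HP → no match; kept with NULLs on the b side.
- a[2] venue_id=9, tag=QE → no match; kept with NULLs on the b side.
- a[3] venue_id=2, tag=QE → no match; kept with NULLs on the b side.
- a[4] venue_id=1, tag=CR → no match; kept with NULLs on the b side.
- a[5] venue_id=3, tag=CR → 3 match(es) in b → 3 row(s).
- a[6] venue_id=8, tag=HP → no match; kept with NULLs on the b side.
- a[7] venue_id=NULL, tag=CR → no match; kept with NULLs on the b side.
- plus 3 unmatched b row(s), each kept with NULL a columns.

NULL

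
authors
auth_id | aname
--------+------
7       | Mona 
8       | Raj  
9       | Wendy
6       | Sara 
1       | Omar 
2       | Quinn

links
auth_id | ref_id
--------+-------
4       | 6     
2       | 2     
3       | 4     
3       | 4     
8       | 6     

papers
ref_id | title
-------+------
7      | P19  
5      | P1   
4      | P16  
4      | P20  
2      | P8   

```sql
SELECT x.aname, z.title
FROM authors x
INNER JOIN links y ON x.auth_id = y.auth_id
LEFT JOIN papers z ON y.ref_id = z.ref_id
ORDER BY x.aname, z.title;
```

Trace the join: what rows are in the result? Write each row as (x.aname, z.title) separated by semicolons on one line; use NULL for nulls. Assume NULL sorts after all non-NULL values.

(Quinn, P8); (Raj, NULL)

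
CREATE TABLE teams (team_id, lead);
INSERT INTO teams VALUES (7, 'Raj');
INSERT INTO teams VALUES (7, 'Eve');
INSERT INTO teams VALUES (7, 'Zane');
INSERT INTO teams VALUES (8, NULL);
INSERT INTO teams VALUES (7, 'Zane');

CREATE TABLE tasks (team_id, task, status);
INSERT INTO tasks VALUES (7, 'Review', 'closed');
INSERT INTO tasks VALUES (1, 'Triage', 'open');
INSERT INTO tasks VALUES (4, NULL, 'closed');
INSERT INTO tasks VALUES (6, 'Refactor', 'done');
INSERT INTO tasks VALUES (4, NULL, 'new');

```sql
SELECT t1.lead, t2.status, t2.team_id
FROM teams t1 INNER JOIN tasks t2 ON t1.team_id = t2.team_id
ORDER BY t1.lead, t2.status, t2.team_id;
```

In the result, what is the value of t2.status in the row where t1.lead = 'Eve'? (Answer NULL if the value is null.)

closed

INNER JOIN keeps only pairs where the ON condition holds.
Matching on t1.team_id = t2.team_id.
Matched pairs: 4.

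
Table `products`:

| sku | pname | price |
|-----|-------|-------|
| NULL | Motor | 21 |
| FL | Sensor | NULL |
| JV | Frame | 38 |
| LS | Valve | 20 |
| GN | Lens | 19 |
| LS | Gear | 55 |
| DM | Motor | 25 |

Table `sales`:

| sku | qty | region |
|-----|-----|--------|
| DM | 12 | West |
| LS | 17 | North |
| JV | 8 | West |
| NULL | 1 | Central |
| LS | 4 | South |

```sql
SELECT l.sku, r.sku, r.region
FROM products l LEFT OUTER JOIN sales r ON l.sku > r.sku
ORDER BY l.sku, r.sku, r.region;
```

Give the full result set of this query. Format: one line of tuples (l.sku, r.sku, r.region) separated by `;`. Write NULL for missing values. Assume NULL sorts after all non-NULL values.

(DM, NULL, NULL); (FL, DM, West); (GN, DM, West); (JV, DM, West); (LS, DM, West); (LS, DM, West); (LS, JV, West); (LS, JV, West); (NULL, NULL, NULL)

LEFT JOIN keeps every row from `products`; unmatched rows get NULL for `sales`'s columns.
Matching on l.sku > r.sku. A NULL in a compared column never satisfies the condition.
- l[0] sku=NULL → no match; kept with NULLs on the r side.
- l[1] sku=FL → 1 match(es) in r → 1 row(s).
- l[2] sku=JV → 1 match(es) in r → 1 row(s).
- l[3] sku=LS → 2 match(es) in r → 2 row(s).
- l[4] sku=GN → 1 match(es) in r → 1 row(s).
- l[5] sku=LS → 2 match(es) in r → 2 row(s).
- l[6] sku=DM → no match; kept with NULLs on the r side.
After projecting and ordering:
l.sku | r.sku | r.region
DM | NULL | NULL
FL | DM | West
GN | DM | West
JV | DM | West
LS | DM | West
LS | DM | West
LS | JV | West
LS | JV | West
NULL | NULL | NULL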